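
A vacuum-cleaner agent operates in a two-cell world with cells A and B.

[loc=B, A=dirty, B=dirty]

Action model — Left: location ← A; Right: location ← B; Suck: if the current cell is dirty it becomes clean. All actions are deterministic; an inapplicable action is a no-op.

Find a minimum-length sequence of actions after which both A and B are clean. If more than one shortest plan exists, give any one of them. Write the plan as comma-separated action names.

Suck, Left, Suck

[1] after Suck: loc=B A=dirty B=clean
[2] after Left: loc=A A=dirty B=clean
[3] after Suck: loc=A A=clean B=clean
min 3: Suck B + move + Suck A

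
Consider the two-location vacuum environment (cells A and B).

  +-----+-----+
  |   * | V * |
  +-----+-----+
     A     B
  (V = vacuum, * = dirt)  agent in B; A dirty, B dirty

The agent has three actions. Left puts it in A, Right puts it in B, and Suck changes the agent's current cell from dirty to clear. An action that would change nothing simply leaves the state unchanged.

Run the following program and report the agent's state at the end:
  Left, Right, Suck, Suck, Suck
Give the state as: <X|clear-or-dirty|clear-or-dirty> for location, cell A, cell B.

Left (#1): <A|dirty|dirty>
Right (#2): <B|dirty|dirty>
Suck (#3): <B|dirty|clear>
Suck (#4): <B|dirty|clear>
Suck (#5): <B|dirty|clear>

<B|dirty|clear>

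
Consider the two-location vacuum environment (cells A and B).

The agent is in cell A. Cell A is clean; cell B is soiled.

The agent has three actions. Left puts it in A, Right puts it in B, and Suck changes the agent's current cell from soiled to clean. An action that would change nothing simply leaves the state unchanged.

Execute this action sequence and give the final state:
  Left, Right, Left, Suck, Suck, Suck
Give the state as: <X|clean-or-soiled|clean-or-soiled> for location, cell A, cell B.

1. Left → <A|clean|soiled>
2. Right → <B|clean|soiled>
3. Left → <A|clean|soiled>
4. Suck → <A|clean|soiled>
5. Suck → <A|clean|soiled>
6. Suck → <A|clean|soiled>

<A|clean|soiled>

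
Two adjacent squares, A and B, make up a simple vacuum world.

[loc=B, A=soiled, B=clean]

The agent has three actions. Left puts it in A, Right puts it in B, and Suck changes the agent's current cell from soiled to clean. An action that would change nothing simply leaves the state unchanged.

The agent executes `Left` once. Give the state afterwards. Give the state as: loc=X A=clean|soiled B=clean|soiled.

loc=A A=soiled B=clean

start: loc=B A=soiled B=clean
step 1/1 (Left): loc=A A=soiled B=clean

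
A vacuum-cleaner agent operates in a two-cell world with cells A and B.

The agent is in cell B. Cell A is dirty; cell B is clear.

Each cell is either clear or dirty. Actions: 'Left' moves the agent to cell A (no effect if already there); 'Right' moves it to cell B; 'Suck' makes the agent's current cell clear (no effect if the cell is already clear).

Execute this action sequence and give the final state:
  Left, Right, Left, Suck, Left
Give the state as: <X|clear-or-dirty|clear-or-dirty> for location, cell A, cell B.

<A|clear|clear>

step 1/5 (Left): <A|dirty|clear>
step 2/5 (Right): <B|dirty|clear>
step 3/5 (Left): <A|dirty|clear>
step 4/5 (Suck): <A|clear|clear>
step 5/5 (Left): <A|clear|clear>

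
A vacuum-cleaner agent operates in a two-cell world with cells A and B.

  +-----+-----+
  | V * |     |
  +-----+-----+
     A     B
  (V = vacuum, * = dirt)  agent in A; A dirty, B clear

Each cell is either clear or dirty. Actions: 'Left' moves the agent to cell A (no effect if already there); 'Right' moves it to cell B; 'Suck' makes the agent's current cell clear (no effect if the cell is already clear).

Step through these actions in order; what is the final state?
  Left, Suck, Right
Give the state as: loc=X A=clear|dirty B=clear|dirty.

loc=B A=clear B=clear

[1] after Left: loc=A A=dirty B=clear
[2] after Suck: loc=A A=clear B=clear
[3] after Right: loc=B A=clear B=clear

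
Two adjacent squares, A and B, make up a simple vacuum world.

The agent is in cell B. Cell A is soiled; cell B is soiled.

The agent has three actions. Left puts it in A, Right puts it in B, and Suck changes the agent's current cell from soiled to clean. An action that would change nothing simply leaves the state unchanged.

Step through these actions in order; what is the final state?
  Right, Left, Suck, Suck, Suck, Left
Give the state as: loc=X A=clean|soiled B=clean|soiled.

1. Right → loc=B A=soiled B=soiled
2. Left → loc=A A=soiled B=soiled
3. Suck → loc=A A=clean B=soiled
4. Suck → loc=A A=clean B=soiled
5. Suck → loc=A A=clean B=soiled
6. Left → loc=A A=clean B=soiled

loc=A A=clean B=soiled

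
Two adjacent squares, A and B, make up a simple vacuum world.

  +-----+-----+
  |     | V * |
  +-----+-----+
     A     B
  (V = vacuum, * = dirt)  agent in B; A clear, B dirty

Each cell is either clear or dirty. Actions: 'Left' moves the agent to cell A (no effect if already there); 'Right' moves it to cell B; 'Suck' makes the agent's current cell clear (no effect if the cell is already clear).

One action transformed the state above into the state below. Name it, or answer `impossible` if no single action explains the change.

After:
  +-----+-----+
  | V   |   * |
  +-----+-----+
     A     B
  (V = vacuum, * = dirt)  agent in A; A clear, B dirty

Left

try  Left: (A; A:clear, B:dirty)  ← match
try Right: (B; A:clear, B:dirty)
try  Suck: (B; A:clear, B:clear)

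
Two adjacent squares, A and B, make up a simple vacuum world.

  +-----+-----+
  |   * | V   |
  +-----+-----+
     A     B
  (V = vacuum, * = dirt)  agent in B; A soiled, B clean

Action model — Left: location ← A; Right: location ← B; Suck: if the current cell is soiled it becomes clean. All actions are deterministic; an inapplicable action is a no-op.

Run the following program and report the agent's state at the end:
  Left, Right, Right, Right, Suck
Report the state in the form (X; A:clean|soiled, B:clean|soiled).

t=1 Left ⇒ (A; A:soiled, B:clean)
t=2 Right ⇒ (B; A:soiled, B:clean)
t=3 Right ⇒ (B; A:soiled, B:clean)
t=4 Right ⇒ (B; A:soiled, B:clean)
t=5 Suck ⇒ (B; A:soiled, B:clean)

(B; A:soiled, B:clean)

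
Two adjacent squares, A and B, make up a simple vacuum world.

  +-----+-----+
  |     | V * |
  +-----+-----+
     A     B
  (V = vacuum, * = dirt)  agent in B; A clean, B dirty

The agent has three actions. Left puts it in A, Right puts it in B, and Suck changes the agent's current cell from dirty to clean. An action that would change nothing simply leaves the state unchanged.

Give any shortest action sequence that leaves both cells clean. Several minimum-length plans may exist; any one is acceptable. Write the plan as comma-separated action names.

Suck

1. Suck → (B; A:clean, B:clean)
min 1: B is dirty, one Suck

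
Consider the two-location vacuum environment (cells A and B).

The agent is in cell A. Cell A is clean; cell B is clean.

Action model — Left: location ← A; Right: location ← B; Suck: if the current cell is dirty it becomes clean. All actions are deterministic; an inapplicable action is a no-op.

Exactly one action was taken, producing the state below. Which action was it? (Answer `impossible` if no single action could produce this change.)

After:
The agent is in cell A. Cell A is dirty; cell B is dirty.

try  Left: (A; A:clean, B:clean)
try Right: (B; A:clean, B:clean)
try  Suck: (A; A:clean, B:clean)
no single action produces the after-state

impossible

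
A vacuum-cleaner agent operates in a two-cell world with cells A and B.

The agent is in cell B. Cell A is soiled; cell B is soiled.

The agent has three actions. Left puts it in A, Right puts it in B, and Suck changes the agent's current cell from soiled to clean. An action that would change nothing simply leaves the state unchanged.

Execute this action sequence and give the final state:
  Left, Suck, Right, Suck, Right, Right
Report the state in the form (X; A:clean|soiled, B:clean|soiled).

1) do Left; now (A; A:soiled, B:soiled)
2) do Suck; now (A; A:clean, B:soiled)
3) do Right; now (B; A:clean, B:soiled)
4) do Suck; now (B; A:clean, B:clean)
5) do Right; now (B; A:clean, B:clean)
6) do Right; now (B; A:clean, B:clean)

(B; A:clean, B:clean)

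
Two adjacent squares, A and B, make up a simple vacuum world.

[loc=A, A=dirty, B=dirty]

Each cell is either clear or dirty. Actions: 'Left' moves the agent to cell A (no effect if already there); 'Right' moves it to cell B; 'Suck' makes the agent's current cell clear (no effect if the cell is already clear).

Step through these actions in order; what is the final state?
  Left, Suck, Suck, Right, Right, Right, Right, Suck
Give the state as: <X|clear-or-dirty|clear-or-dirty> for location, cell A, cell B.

<B|clear|clear>

1. Left → <A|dirty|dirty>
2. Suck → <A|clear|dirty>
3. Suck → <A|clear|dirty>
4. Right → <B|clear|dirty>
5. Right → <B|clear|dirty>
6. Right → <B|clear|dirty>
7. Right → <B|clear|dirty>
8. Suck → <B|clear|clear>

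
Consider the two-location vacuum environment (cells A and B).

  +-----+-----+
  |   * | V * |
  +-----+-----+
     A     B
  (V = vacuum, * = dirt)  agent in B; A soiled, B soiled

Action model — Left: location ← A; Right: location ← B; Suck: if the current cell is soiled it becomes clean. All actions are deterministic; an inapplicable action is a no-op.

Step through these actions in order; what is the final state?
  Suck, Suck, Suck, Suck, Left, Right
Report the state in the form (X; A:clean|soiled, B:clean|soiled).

(B; A:soiled, B:clean)

1) do Suck; now (B; A:soiled, B:clean)
2) do Suck; now (B; A:soiled, B:clean)
3) do Suck; now (B; A:soiled, B:clean)
4) do Suck; now (B; A:soiled, B:clean)
5) do Left; now (A; A:soiled, B:clean)
6) do Right; now (B; A:soiled, B:clean)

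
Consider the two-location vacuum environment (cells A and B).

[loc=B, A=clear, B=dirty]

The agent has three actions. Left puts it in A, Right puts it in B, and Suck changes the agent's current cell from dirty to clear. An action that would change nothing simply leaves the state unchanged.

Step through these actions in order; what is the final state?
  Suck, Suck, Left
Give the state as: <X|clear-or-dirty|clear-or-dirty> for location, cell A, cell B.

<A|clear|clear>

step 1/3 (Suck): <B|clear|clear>
step 2/3 (Suck): <B|clear|clear>
step 3/3 (Left): <A|clear|clear>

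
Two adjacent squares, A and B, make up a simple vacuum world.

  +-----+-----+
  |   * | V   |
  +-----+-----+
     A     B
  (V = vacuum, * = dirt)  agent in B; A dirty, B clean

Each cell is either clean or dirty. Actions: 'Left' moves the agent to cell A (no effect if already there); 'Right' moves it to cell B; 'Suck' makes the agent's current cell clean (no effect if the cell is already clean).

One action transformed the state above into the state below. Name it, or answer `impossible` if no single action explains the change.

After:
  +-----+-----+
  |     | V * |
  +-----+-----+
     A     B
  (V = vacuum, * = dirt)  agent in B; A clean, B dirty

try  Left: in A — A dirty, B clean
try Right: in B — A dirty, B clean
try  Suck: in B — A dirty, B clean
no single action produces the after-state

impossible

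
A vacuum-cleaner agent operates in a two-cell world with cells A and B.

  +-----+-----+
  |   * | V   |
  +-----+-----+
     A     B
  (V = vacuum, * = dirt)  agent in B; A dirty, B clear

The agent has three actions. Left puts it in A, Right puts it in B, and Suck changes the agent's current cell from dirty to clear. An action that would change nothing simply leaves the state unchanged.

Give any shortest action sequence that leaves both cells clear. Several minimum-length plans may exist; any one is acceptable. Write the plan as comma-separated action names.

t=1 Left ⇒ in A — A dirty, B clear
t=2 Suck ⇒ in A — A clear, B clear
min 2: go A then Suck

Left, Suck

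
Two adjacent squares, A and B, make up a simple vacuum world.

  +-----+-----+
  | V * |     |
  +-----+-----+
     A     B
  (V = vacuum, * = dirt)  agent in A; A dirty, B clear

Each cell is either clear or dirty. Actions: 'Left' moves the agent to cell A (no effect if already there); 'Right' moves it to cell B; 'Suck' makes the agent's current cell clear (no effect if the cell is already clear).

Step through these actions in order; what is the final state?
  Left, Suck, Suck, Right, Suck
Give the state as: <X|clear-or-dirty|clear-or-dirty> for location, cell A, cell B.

Left (#1): <A|dirty|clear>
Suck (#2): <A|clear|clear>
Suck (#3): <A|clear|clear>
Right (#4): <B|clear|clear>
Suck (#5): <B|clear|clear>

<B|clear|clear>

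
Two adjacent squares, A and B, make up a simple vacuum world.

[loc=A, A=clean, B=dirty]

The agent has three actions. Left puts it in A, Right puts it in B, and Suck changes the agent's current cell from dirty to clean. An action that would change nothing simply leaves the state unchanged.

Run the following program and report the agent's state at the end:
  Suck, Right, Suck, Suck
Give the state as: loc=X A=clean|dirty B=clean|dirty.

loc=B A=clean B=clean

t=1 Suck ⇒ loc=A A=clean B=dirty
t=2 Right ⇒ loc=B A=clean B=dirty
t=3 Suck ⇒ loc=B A=clean B=clean
t=4 Suck ⇒ loc=B A=clean B=clean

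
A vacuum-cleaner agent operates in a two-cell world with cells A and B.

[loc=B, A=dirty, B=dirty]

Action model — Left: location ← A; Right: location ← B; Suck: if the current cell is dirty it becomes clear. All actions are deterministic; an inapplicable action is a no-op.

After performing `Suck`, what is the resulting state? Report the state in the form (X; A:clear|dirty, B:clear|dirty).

(B; A:dirty, B:clear)

start: (B; A:dirty, B:dirty)
1. Suck → (B; A:dirty, B:clear)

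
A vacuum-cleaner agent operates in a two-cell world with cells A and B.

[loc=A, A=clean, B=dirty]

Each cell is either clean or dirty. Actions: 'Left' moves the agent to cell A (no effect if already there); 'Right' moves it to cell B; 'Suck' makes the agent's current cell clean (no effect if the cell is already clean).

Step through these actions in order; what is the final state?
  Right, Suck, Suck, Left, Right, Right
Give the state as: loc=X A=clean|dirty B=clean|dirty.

t=1 Right ⇒ loc=B A=clean B=dirty
t=2 Suck ⇒ loc=B A=clean B=clean
t=3 Suck ⇒ loc=B A=clean B=clean
t=4 Left ⇒ loc=A A=clean B=clean
t=5 Right ⇒ loc=B A=clean B=clean
t=6 Right ⇒ loc=B A=clean B=clean

loc=B A=clean B=clean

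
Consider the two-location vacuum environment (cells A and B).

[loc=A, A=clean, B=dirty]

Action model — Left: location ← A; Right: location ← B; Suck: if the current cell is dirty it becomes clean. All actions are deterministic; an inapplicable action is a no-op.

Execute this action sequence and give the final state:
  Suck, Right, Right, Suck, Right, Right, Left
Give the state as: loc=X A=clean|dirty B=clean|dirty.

t=1 Suck ⇒ loc=A A=clean B=dirty
t=2 Right ⇒ loc=B A=clean B=dirty
t=3 Right ⇒ loc=B A=clean B=dirty
t=4 Suck ⇒ loc=B A=clean B=clean
t=5 Right ⇒ loc=B A=clean B=clean
t=6 Right ⇒ loc=B A=clean B=clean
t=7 Left ⇒ loc=A A=clean B=clean

loc=A A=clean B=clean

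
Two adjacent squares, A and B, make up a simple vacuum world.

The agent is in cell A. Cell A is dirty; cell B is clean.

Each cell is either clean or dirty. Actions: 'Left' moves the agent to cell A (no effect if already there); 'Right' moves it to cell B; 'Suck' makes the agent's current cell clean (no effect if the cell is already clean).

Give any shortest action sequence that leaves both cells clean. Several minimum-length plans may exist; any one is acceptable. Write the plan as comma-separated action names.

Suck

[1] after Suck: <A|clean|clean>
min 1: A is dirty, one Suck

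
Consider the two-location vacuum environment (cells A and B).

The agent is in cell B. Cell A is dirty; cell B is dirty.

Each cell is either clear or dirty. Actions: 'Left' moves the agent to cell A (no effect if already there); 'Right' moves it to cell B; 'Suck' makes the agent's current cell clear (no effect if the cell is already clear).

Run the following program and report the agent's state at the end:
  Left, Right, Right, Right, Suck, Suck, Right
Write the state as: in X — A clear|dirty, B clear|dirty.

[1] after Left: in A — A dirty, B dirty
[2] after Right: in B — A dirty, B dirty
[3] after Right: in B — A dirty, B dirty
[4] after Right: in B — A dirty, B dirty
[5] after Suck: in B — A dirty, B clear
[6] after Suck: in B — A dirty, B clear
[7] after Right: in B — A dirty, B clear

in B — A dirty, B clear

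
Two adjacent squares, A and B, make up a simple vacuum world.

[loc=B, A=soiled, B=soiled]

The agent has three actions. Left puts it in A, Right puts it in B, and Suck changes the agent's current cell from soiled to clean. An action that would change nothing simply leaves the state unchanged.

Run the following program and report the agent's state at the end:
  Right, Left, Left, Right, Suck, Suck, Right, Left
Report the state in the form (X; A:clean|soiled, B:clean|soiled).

1. Right → (B; A:soiled, B:soiled)
2. Left → (A; A:soiled, B:soiled)
3. Left → (A; A:soiled, B:soiled)
4. Right → (B; A:soiled, B:soiled)
5. Suck → (B; A:soiled, B:clean)
6. Suck → (B; A:soiled, B:clean)
7. Right → (B; A:soiled, B:clean)
8. Left → (A; A:soiled, B:clean)

(A; A:soiled, B:clean)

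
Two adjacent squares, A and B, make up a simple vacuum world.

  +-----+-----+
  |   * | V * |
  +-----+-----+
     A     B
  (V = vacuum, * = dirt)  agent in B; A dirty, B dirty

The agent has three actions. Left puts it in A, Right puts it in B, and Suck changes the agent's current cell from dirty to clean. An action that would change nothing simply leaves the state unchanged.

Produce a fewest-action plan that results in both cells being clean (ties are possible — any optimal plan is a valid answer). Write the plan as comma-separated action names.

Suck, Left, Suck

1) do Suck; now loc=B A=dirty B=clean
2) do Left; now loc=A A=dirty B=clean
3) do Suck; now loc=A A=clean B=clean
min 3: Suck B + move + Suck A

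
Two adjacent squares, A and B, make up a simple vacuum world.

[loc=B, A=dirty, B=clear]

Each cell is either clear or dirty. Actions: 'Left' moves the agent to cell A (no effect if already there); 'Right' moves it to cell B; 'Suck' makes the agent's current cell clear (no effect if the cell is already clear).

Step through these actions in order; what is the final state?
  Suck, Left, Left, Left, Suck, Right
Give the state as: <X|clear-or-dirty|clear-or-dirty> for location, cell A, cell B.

t=1 Suck ⇒ <B|dirty|clear>
t=2 Left ⇒ <A|dirty|clear>
t=3 Left ⇒ <A|dirty|clear>
t=4 Left ⇒ <A|dirty|clear>
t=5 Suck ⇒ <A|clear|clear>
t=6 Right ⇒ <B|clear|clear>

<B|clear|clear>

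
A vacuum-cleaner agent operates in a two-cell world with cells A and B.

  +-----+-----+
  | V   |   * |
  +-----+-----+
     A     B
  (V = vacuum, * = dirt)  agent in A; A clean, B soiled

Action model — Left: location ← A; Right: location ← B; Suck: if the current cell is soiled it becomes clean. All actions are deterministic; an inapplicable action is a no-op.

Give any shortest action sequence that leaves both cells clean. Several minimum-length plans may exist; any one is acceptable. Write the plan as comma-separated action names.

step 1/2 (Right): loc=B A=clean B=soiled
step 2/2 (Suck): loc=B A=clean B=clean
min 2: go B then Suck

Right, Suck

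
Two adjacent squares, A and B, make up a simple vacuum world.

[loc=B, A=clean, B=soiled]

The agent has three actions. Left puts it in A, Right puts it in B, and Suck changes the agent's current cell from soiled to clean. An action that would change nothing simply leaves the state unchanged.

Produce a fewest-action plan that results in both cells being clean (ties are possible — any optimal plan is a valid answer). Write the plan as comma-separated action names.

Suck (#1): loc=B A=clean B=clean
min 1: B is soiled, one Suck

Suck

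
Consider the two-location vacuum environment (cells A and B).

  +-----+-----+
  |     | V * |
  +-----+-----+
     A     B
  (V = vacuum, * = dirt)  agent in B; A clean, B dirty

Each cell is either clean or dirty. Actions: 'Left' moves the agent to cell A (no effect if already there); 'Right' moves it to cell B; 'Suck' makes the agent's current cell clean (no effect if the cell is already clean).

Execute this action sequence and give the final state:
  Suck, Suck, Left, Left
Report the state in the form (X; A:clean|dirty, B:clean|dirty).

(A; A:clean, B:clean)

Suck (#1): (B; A:clean, B:clean)
Suck (#2): (B; A:clean, B:clean)
Left (#3): (A; A:clean, B:clean)
Left (#4): (A; A:clean, B:clean)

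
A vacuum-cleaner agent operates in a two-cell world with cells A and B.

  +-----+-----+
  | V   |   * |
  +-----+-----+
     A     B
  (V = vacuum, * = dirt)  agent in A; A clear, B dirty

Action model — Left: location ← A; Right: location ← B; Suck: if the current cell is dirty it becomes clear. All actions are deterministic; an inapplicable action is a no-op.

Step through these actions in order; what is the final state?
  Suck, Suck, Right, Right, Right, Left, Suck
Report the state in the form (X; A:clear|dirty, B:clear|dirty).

(A; A:clear, B:dirty)

Suck (#1): (A; A:clear, B:dirty)
Suck (#2): (A; A:clear, B:dirty)
Right (#3): (B; A:clear, B:dirty)
Right (#4): (B; A:clear, B:dirty)
Right (#5): (B; A:clear, B:dirty)
Left (#6): (A; A:clear, B:dirty)
Suck (#7): (A; A:clear, B:dirty)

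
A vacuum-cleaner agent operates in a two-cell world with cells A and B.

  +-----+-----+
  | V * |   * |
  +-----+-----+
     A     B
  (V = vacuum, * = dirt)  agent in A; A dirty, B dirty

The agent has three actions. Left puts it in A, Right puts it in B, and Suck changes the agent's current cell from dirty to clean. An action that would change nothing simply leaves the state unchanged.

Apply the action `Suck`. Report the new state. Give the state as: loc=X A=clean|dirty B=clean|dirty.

loc=A A=clean B=dirty

start: loc=A A=dirty B=dirty
1. Suck → loc=A A=clean B=dirty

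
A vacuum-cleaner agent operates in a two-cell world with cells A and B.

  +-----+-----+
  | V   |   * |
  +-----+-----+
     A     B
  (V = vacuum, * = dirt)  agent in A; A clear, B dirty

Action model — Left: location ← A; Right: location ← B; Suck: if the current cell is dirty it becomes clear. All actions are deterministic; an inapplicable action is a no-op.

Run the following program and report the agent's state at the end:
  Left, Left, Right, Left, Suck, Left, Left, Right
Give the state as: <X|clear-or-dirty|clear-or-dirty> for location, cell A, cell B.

<B|clear|dirty>

1. Left → <A|clear|dirty>
2. Left → <A|clear|dirty>
3. Right → <B|clear|dirty>
4. Left → <A|clear|dirty>
5. Suck → <A|clear|dirty>
6. Left → <A|clear|dirty>
7. Left → <A|clear|dirty>
8. Right → <B|clear|dirty>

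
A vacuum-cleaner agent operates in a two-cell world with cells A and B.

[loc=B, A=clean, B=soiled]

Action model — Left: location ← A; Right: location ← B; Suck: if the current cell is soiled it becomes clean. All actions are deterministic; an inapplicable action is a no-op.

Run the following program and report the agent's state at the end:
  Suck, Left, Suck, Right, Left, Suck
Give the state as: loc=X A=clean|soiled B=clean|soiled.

loc=A A=clean B=clean

step 1/6 (Suck): loc=B A=clean B=clean
step 2/6 (Left): loc=A A=clean B=clean
step 3/6 (Suck): loc=A A=clean B=clean
step 4/6 (Right): loc=B A=clean B=clean
step 5/6 (Left): loc=A A=clean B=clean
step 6/6 (Suck): loc=A A=clean B=clean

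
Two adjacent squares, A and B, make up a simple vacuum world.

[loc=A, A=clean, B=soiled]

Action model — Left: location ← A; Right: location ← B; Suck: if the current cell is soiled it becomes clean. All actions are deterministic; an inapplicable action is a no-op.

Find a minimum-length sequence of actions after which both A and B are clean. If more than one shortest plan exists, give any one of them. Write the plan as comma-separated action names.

t=1 Right ⇒ (B; A:clean, B:soiled)
t=2 Suck ⇒ (B; A:clean, B:clean)
min 2: go B then Suck

Right, Suck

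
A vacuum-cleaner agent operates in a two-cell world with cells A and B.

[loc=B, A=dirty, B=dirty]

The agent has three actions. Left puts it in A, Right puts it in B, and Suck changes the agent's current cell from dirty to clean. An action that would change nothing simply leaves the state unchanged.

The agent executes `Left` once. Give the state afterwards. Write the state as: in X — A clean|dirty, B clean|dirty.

start: in B — A dirty, B dirty
t=1 Left ⇒ in A — A dirty, B dirty

in A — A dirty, B dirty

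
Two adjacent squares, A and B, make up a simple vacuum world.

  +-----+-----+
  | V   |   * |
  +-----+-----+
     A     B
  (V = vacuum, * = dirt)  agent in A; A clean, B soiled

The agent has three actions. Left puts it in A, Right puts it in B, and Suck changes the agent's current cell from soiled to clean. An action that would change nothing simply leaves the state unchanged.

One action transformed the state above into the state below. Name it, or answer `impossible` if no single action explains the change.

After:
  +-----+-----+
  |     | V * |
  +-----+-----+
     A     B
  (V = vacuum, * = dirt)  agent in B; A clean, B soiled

try  Left: (A; A:clean, B:soiled)
try Right: (B; A:clean, B:soiled)  ← match
try  Suck: (A; A:clean, B:soiled)

Right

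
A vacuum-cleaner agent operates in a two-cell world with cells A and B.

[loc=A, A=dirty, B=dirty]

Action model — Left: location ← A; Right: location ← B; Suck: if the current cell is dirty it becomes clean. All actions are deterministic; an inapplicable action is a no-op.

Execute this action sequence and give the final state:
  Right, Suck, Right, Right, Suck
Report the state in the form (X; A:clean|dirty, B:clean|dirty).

(B; A:dirty, B:clean)

1. Right → (B; A:dirty, B:dirty)
2. Suck → (B; A:dirty, B:clean)
3. Right → (B; A:dirty, B:clean)
4. Right → (B; A:dirty, B:clean)
5. Suck → (B; A:dirty, B:clean)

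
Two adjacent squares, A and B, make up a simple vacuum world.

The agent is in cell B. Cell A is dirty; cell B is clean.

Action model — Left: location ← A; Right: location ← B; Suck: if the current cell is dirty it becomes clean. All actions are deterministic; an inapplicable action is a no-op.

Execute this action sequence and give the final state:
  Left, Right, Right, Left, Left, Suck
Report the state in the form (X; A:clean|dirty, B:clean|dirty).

1) do Left; now (A; A:dirty, B:clean)
2) do Right; now (B; A:dirty, B:clean)
3) do Right; now (B; A:dirty, B:clean)
4) do Left; now (A; A:dirty, B:clean)
5) do Left; now (A; A:dirty, B:clean)
6) do Suck; now (A; A:clean, B:clean)

(A; A:clean, B:clean)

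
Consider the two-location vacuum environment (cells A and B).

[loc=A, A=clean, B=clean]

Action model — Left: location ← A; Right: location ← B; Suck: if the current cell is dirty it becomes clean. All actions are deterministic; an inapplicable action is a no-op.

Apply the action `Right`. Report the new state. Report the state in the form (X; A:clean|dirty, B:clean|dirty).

(B; A:clean, B:clean)

start: (A; A:clean, B:clean)
[1] after Right: (B; A:clean, B:clean)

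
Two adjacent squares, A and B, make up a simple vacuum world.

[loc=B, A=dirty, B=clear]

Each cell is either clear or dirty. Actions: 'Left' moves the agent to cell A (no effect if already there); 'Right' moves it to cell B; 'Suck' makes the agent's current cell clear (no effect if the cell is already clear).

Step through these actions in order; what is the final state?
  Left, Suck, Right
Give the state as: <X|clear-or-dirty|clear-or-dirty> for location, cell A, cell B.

<B|clear|clear>

[1] after Left: <A|dirty|clear>
[2] after Suck: <A|clear|clear>
[3] after Right: <B|clear|clear>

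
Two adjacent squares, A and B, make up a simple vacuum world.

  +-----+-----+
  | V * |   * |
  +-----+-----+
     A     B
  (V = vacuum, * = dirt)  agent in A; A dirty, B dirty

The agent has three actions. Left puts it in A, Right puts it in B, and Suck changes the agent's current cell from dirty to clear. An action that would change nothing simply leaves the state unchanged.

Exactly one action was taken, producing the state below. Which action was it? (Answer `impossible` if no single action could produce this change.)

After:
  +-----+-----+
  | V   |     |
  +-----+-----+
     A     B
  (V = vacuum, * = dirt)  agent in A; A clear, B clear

try  Left: <A|dirty|dirty>
try Right: <B|dirty|dirty>
try  Suck: <A|clear|dirty>
no single action produces the after-state

impossible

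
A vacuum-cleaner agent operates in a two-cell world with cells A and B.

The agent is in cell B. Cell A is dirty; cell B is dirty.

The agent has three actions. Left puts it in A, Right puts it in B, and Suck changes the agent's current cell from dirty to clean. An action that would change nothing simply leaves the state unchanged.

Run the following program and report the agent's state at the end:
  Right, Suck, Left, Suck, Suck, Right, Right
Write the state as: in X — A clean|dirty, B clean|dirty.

1) do Right; now in B — A dirty, B dirty
2) do Suck; now in B — A dirty, B clean
3) do Left; now in A — A dirty, B clean
4) do Suck; now in A — A clean, B clean
5) do Suck; now in A — A clean, B clean
6) do Right; now in B — A clean, B clean
7) do Right; now in B — A clean, B clean

in B — A clean, B clean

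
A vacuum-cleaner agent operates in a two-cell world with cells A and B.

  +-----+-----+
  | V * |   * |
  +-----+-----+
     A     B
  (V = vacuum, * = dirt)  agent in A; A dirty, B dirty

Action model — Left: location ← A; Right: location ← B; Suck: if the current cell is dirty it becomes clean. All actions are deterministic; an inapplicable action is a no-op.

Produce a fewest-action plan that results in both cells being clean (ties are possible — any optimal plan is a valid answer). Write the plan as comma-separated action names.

Suck, Right, Suck

[1] after Suck: <A|clean|dirty>
[2] after Right: <B|clean|dirty>
[3] after Suck: <B|clean|clean>
min 3: Suck A + move + Suck B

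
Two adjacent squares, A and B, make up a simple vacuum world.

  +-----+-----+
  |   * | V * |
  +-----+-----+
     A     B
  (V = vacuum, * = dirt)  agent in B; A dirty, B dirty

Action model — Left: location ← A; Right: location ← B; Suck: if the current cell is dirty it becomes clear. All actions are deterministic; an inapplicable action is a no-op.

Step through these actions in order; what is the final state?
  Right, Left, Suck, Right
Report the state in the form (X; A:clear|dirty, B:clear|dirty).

1) do Right; now (B; A:dirty, B:dirty)
2) do Left; now (A; A:dirty, B:dirty)
3) do Suck; now (A; A:clear, B:dirty)
4) do Right; now (B; A:clear, B:dirty)

(B; A:clear, B:dirty)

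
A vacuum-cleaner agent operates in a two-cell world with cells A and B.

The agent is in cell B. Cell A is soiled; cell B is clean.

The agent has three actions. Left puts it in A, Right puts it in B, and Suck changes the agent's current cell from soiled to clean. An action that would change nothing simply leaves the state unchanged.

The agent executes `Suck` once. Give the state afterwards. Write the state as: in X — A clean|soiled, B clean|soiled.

start: in B — A soiled, B clean
t=1 Suck ⇒ in B — A soiled, B clean

in B — A soiled, B clean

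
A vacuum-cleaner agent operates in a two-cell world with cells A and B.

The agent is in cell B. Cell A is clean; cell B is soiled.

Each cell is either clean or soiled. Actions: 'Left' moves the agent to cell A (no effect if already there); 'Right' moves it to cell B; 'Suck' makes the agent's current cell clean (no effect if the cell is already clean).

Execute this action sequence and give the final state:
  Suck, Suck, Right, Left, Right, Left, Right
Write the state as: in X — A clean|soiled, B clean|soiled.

in B — A clean, B clean

step 1/7 (Suck): in B — A clean, B clean
step 2/7 (Suck): in B — A clean, B clean
step 3/7 (Right): in B — A clean, B clean
step 4/7 (Left): in A — A clean, B clean
step 5/7 (Right): in B — A clean, B clean
step 6/7 (Left): in A — A clean, B clean
step 7/7 (Right): in B — A clean, B clean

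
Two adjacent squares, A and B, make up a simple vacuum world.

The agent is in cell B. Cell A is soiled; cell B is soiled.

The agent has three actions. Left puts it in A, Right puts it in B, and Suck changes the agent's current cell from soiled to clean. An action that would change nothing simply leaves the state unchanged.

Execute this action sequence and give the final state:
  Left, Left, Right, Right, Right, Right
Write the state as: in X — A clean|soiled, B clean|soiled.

in B — A soiled, B soiled

t=1 Left ⇒ in A — A soiled, B soiled
t=2 Left ⇒ in A — A soiled, B soiled
t=3 Right ⇒ in B — A soiled, B soiled
t=4 Right ⇒ in B — A soiled, B soiled
t=5 Right ⇒ in B — A soiled, B soiled
t=6 Right ⇒ in B — A soiled, B soiled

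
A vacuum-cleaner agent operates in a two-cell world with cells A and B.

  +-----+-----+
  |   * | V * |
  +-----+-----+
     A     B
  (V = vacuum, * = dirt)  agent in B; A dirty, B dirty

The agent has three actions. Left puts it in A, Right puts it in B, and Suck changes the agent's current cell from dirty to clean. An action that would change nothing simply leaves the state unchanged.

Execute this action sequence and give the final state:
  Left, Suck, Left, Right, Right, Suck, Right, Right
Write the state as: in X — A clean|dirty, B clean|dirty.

in B — A clean, B clean

step 1/8 (Left): in A — A dirty, B dirty
step 2/8 (Suck): in A — A clean, B dirty
step 3/8 (Left): in A — A clean, B dirty
step 4/8 (Right): in B — A clean, B dirty
step 5/8 (Right): in B — A clean, B dirty
step 6/8 (Suck): in B — A clean, B clean
step 7/8 (Right): in B — A clean, B clean
step 8/8 (Right): in B — A clean, B clean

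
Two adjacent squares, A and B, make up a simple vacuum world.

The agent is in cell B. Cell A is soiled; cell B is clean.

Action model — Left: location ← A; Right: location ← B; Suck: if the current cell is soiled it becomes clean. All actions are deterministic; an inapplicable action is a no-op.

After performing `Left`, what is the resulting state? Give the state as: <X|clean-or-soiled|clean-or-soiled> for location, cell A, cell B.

start: <B|soiled|clean>
Left (#1): <A|soiled|clean>

<A|soiled|clean>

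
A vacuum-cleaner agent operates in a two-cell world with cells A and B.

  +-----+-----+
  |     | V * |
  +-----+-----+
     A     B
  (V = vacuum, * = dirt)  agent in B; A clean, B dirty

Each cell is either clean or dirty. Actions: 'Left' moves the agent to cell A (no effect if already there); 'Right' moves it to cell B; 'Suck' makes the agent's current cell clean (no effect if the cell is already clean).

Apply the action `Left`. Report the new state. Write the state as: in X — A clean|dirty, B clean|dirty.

start: in B — A clean, B dirty
t=1 Left ⇒ in A — A clean, B dirty

in A — A clean, B dirty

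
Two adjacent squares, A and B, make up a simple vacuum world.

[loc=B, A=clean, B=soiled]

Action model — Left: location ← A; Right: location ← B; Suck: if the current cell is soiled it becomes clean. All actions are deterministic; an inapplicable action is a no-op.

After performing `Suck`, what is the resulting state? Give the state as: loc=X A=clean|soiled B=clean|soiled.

start: loc=B A=clean B=soiled
[1] after Suck: loc=B A=clean B=clean

loc=B A=clean B=clean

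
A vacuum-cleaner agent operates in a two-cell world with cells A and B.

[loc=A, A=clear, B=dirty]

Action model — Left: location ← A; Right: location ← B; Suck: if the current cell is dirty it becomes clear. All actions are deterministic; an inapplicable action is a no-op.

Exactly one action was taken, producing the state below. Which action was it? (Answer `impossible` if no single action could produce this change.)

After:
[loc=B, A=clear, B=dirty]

try  Left: in A — A clear, B dirty
try Right: in B — A clear, B dirty  ← match
try  Suck: in A — A clear, B dirty

Right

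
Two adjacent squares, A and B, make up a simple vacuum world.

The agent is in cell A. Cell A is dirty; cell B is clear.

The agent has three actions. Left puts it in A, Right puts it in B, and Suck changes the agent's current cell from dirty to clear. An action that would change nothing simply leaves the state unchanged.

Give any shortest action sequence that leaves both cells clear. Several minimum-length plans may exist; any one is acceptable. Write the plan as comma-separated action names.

Suck (#1): <A|clear|clear>
min 1: A is dirty, one Suck

Suck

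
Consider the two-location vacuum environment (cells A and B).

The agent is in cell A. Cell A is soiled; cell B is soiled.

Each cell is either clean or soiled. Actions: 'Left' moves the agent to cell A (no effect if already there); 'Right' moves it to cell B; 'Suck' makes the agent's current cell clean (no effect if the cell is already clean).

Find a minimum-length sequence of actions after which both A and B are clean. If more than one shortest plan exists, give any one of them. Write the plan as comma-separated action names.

1. Suck → loc=A A=clean B=soiled
2. Right → loc=B A=clean B=soiled
3. Suck → loc=B A=clean B=clean
min 3: Suck A + move + Suck B

Suck, Right, Suck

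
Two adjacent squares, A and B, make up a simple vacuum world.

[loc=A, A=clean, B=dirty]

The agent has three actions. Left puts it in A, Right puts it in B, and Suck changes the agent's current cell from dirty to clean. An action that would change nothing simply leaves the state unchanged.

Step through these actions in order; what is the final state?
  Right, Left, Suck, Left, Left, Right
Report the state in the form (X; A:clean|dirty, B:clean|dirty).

(B; A:clean, B:dirty)

t=1 Right ⇒ (B; A:clean, B:dirty)
t=2 Left ⇒ (A; A:clean, B:dirty)
t=3 Suck ⇒ (A; A:clean, B:dirty)
t=4 Left ⇒ (A; A:clean, B:dirty)
t=5 Left ⇒ (A; A:clean, B:dirty)
t=6 Right ⇒ (B; A:clean, B:dirty)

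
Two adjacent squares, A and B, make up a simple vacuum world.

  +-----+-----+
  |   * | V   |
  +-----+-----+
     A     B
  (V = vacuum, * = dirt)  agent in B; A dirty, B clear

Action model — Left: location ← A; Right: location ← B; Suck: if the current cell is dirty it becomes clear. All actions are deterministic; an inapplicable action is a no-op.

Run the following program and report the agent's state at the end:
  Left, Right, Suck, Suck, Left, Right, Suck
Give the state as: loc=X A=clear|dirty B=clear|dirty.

t=1 Left ⇒ loc=A A=dirty B=clear
t=2 Right ⇒ loc=B A=dirty B=clear
t=3 Suck ⇒ loc=B A=dirty B=clear
t=4 Suck ⇒ loc=B A=dirty B=clear
t=5 Left ⇒ loc=A A=dirty B=clear
t=6 Right ⇒ loc=B A=dirty B=clear
t=7 Suck ⇒ loc=B A=dirty B=clear

loc=B A=dirty B=clear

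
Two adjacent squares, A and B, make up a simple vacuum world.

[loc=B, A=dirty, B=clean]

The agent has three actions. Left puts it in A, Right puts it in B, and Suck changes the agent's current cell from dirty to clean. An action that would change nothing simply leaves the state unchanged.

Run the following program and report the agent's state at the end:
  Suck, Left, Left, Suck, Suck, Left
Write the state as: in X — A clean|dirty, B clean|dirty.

in A — A clean, B clean

[1] after Suck: in B — A dirty, B clean
[2] after Left: in A — A dirty, B clean
[3] after Left: in A — A dirty, B clean
[4] after Suck: in A — A clean, B clean
[5] after Suck: in A — A clean, B clean
[6] after Left: in A — A clean, B clean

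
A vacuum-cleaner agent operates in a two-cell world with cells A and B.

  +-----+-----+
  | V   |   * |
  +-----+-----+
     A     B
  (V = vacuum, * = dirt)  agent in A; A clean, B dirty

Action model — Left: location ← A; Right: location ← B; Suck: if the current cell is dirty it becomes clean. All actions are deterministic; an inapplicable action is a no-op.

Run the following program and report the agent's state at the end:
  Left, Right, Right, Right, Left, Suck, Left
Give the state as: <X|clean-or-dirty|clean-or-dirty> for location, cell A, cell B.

<A|clean|dirty>

1) do Left; now <A|clean|dirty>
2) do Right; now <B|clean|dirty>
3) do Right; now <B|clean|dirty>
4) do Right; now <B|clean|dirty>
5) do Left; now <A|clean|dirty>
6) do Suck; now <A|clean|dirty>
7) do Left; now <A|clean|dirty>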